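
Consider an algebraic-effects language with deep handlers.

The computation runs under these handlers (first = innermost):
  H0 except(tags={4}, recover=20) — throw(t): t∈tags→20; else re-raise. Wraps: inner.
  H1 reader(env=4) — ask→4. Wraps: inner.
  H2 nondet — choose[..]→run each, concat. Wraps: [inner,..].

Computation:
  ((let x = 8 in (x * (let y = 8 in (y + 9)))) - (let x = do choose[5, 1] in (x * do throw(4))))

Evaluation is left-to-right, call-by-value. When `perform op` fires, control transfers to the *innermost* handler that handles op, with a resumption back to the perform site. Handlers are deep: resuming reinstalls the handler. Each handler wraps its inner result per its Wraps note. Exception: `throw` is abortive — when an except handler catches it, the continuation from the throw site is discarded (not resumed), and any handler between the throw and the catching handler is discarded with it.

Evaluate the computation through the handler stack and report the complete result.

Answer: [20, 20]

Working:
choose[5, 1] @ H2
  branch[0] choose=5:
    throw(4) @ H0 caught ⇒ 20
    H1 returns 20
    H2 returns [20]
  branch[1] choose=1:
    throw(4) @ H0 caught ⇒ 20
    H1 returns 20
    H2 returns [20]
= [20, 20]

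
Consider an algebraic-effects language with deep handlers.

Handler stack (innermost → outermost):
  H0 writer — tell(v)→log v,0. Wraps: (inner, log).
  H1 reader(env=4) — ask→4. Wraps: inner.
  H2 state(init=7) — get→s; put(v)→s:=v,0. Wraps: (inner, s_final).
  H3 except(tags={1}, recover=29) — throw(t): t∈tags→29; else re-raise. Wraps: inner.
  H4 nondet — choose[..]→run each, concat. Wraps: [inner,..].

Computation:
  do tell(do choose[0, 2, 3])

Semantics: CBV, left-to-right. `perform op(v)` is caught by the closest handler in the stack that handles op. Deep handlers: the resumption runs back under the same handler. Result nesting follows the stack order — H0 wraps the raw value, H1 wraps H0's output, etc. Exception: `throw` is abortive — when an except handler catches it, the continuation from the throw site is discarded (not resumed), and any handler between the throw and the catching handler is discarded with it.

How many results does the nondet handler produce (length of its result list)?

Answer: 3

Step-by-step:
choose[0, 2, 3] @ H4
  branch[0] choose=0:
    tell(0) @ H0 ⇒ log+=0
    H0 returns (0, (0))
    H1 returns (0, (0))
    H2 returns ((0, (0)), 7)
    H3 returns ((0, (0)), 7)
    H4 returns [((0, (0)), 7)]
  branch[1] choose=2:
    tell(2) @ H0 ⇒ log+=2
    H0 returns (0, (2))
    H1 returns (0, (2))
    H2 returns ((0, (2)), 7)
    H3 returns ((0, (2)), 7)
    H4 returns [((0, (2)), 7)]
  branch[2] choose=3:
    tell(3) @ H0 ⇒ log+=3
    H0 returns (0, (3))
    H1 returns (0, (3))
    H2 returns ((0, (3)), 7)
    H3 returns ((0, (3)), 7)
    H4 returns [((0, (3)), 7)]
= [((0, (0)), 7), ((0, (2)), 7), ((0, (3)), 7)]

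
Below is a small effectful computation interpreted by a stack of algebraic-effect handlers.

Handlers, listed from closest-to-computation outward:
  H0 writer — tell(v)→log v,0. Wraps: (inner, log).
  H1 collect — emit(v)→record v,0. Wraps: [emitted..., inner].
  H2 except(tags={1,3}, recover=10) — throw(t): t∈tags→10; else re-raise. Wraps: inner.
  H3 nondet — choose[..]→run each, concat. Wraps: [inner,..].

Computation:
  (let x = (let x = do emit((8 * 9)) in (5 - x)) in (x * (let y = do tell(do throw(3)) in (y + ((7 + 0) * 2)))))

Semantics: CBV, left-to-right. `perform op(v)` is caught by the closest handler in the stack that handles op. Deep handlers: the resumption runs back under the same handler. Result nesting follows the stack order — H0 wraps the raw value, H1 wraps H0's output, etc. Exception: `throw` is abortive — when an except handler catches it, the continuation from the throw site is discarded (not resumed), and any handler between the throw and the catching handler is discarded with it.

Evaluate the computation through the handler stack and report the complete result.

Answer: [10]

Evaluation trace:
emit(72) @ H1 ⇒ out+=72
throw(3) @ H2 caught ⇒ 10
H3 returns [10]
= [10]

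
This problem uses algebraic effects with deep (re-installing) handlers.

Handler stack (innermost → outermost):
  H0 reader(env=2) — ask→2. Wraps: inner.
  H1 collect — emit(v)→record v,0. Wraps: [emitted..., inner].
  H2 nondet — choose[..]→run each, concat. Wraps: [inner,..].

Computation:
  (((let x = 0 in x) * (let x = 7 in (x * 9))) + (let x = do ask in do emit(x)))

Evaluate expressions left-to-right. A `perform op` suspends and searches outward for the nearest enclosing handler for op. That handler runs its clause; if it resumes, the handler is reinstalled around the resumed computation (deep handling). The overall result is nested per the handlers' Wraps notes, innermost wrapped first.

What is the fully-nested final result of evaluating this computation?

Answer: [[2, 0]]

Working:
ask @ H0 ⇒ 2
emit(2) @ H1 ⇒ out+=2
H0 returns 0
H1 returns [2, 0]
H2 returns [[2, 0]]
= [[2, 0]]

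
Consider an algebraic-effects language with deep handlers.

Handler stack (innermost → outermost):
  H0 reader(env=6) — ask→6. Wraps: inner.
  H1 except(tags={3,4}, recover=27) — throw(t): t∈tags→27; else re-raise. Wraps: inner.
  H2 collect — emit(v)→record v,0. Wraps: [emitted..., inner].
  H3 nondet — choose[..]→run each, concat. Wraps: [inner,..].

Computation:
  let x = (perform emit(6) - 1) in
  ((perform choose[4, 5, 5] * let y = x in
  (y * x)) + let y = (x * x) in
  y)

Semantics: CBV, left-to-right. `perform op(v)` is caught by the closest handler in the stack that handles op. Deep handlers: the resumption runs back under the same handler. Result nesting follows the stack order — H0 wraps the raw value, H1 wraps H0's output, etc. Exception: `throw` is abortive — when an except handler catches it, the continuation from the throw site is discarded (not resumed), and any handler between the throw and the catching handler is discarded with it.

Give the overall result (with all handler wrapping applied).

Working:
emit(6) @ H2 ⇒ out+=6
choose[4, 5, 5] @ H3
  branch[0] choose=4:
    H0 returns 5
    H1 returns 5
    H2 returns [6, 5]
    H3 returns [[6, 5]]
  branch[1] choose=5:
    H0 returns 6
    H1 returns 6
    H2 returns [6, 6]
    H3 returns [[6, 6]]
  branch[2] choose=5:
    H0 returns 6
    H1 returns 6
    H2 returns [6, 6]
    H3 returns [[6, 6]]
= [[6, 5], [6, 6], [6, 6]]

Answer: [[6, 5], [6, 6], [6, 6]]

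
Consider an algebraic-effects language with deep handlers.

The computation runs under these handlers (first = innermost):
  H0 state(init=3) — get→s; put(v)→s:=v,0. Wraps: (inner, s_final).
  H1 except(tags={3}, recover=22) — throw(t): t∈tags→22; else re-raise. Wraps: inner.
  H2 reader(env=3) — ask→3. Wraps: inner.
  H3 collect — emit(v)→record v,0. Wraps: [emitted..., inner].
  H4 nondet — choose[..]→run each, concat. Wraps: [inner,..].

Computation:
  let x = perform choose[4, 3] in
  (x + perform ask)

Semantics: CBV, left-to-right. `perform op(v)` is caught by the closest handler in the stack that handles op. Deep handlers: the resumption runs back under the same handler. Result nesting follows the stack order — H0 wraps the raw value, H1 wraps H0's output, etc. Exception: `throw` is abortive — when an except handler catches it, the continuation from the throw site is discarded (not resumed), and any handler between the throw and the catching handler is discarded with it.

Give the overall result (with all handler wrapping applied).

Evaluation trace:
choose[4, 3] @ H4
  branch[0] choose=4:
    ask @ H2 ⇒ 3
    H0 returns (7, 3)
    H1 returns (7, 3)
    H2 returns (7, 3)
    H3 returns [(7, 3)]
    H4 returns [[(7, 3)]]
  branch[1] choose=3:
    ask @ H2 ⇒ 3
    H0 returns (6, 3)
    H1 returns (6, 3)
    H2 returns (6, 3)
    H3 returns [(6, 3)]
    H4 returns [[(6, 3)]]
= [[(7, 3)], [(6, 3)]]

Answer: [[(7, 3)], [(6, 3)]]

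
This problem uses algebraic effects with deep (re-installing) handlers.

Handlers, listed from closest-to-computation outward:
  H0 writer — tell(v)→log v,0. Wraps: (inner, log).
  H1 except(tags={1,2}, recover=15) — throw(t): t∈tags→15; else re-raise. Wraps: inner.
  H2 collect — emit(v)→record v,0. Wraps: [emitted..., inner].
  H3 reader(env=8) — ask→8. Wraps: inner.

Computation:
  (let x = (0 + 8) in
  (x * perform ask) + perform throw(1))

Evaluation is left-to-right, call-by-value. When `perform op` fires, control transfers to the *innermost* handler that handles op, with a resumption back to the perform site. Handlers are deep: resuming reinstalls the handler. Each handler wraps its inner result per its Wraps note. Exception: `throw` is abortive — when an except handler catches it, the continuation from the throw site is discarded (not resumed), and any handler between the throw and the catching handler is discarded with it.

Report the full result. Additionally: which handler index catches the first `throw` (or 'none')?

Answer: [15] ; first throw caught by: H1

Working:
ask @ H3 ⇒ 8
throw(1) @ H1 caught ⇒ 15
H2 returns [15]
H3 returns [15]
= [15]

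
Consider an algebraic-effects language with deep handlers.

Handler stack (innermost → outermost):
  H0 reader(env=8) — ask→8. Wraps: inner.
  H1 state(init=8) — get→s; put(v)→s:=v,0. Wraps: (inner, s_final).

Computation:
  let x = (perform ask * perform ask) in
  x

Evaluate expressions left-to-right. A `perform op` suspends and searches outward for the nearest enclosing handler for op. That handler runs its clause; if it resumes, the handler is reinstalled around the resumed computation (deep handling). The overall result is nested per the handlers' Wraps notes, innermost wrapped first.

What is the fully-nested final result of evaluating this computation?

Step-by-step:
ask @ H0 ⇒ 8
ask @ H0 ⇒ 8
H0 returns 64
H1 returns (64, 8)
= (64, 8)

Answer: (64, 8)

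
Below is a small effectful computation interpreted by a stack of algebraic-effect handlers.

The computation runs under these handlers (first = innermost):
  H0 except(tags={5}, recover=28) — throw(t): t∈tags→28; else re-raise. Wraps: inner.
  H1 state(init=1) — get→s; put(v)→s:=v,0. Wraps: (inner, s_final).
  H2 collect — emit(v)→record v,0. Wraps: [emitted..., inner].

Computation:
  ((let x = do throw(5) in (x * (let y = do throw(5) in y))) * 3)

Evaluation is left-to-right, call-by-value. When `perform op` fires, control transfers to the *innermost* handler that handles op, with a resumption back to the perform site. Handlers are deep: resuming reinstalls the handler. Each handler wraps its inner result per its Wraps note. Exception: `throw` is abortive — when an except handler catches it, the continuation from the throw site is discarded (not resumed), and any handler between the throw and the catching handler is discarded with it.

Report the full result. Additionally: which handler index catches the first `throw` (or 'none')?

Answer: [(28, 1)] ; first throw caught by: H0

Step-by-step:
throw(5) @ H0 caught ⇒ 28
H1 returns (28, 1)
H2 returns [(28, 1)]
= [(28, 1)]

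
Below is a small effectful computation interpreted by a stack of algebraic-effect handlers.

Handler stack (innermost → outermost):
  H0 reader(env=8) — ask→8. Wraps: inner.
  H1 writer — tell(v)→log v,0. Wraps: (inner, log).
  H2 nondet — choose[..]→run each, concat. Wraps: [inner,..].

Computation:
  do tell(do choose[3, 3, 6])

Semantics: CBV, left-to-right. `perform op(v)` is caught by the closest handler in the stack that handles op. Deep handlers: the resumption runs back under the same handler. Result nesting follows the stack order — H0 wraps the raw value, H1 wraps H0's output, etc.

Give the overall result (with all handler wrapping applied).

Answer: [(0, (3)), (0, (3)), (0, (6))]

Evaluation trace:
choose[3, 3, 6] @ H2
  branch[0] choose=3:
    tell(3) @ H1 ⇒ log+=3
    H0 returns 0
    H1 returns (0, (3))
    H2 returns [(0, (3))]
  branch[1] choose=3:
    tell(3) @ H1 ⇒ log+=3
    H0 returns 0
    H1 returns (0, (3))
    H2 returns [(0, (3))]
  branch[2] choose=6:
    tell(6) @ H1 ⇒ log+=6
    H0 returns 0
    H1 returns (0, (6))
    H2 returns [(0, (6))]
= [(0, (3)), (0, (3)), (0, (6))]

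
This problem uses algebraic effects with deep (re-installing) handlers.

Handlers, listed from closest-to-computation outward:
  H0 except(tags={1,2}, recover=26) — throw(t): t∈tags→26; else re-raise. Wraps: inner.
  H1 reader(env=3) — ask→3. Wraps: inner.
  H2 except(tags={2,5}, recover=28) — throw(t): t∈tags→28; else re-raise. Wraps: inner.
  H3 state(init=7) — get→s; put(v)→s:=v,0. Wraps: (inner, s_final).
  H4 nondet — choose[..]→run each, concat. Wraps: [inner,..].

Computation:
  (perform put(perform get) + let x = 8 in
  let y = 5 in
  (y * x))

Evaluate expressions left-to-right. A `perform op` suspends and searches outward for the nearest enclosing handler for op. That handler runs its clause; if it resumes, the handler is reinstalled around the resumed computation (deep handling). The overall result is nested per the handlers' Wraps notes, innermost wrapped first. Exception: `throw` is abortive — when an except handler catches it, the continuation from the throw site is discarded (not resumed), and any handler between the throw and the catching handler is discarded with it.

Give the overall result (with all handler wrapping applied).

Evaluation trace:
get @ H3 ⇒ 7
put(7) @ H3 ⇒ s:=7
H0 returns 40
H1 returns 40
H2 returns 40
H3 returns (40, 7)
H4 returns [(40, 7)]
= [(40, 7)]

Answer: [(40, 7)]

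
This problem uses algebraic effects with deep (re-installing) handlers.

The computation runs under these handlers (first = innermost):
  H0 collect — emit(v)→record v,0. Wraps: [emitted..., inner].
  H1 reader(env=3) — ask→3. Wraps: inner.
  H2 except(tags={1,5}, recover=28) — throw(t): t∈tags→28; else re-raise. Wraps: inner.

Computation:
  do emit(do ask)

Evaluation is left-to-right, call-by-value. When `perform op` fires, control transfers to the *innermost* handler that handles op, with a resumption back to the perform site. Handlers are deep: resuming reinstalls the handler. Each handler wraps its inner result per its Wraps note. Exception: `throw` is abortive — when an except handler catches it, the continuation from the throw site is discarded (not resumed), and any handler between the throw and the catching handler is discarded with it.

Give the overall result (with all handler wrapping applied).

Working:
ask @ H1 ⇒ 3
emit(3) @ H0 ⇒ out+=3
H0 returns [3, 0]
H1 returns [3, 0]
H2 returns [3, 0]
= [3, 0]

Answer: [3, 0]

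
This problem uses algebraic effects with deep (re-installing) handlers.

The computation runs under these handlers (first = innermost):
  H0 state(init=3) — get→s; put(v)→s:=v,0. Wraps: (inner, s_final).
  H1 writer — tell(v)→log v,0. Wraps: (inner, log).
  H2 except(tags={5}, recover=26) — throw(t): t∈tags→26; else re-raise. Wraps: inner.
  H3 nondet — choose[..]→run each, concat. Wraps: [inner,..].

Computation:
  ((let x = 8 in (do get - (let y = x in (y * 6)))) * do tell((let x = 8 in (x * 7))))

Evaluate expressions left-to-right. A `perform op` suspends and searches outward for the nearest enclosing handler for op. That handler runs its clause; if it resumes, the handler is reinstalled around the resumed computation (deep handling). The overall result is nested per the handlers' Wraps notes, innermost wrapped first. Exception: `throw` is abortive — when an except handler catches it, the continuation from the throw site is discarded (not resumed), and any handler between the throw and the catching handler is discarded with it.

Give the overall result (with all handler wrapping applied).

Answer: [((0, 3), (56))]

Working:
get @ H0 ⇒ 3
tell(56) @ H1 ⇒ log+=56
H0 returns (0, 3)
H1 returns ((0, 3), (56))
H2 returns ((0, 3), (56))
H3 returns [((0, 3), (56))]
= [((0, 3), (56))]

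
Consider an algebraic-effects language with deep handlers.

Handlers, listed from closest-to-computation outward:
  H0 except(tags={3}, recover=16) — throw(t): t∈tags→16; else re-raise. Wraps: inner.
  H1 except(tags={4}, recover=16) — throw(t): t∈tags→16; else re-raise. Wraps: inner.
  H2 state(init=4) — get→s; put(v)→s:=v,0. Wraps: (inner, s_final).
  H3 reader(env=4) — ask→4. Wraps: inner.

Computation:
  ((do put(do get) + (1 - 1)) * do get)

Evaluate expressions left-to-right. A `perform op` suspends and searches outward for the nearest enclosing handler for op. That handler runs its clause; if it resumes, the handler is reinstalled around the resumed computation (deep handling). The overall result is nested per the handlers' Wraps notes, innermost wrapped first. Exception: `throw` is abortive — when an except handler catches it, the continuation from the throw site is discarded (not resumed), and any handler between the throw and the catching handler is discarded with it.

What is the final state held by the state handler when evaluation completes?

Step-by-step:
get @ H2 ⇒ 4
put(4) @ H2 ⇒ s:=4
get @ H2 ⇒ 4
H0 returns 0
H1 returns 0
H2 returns (0, 4)
H3 returns (0, 4)
= (0, 4)

Answer: 4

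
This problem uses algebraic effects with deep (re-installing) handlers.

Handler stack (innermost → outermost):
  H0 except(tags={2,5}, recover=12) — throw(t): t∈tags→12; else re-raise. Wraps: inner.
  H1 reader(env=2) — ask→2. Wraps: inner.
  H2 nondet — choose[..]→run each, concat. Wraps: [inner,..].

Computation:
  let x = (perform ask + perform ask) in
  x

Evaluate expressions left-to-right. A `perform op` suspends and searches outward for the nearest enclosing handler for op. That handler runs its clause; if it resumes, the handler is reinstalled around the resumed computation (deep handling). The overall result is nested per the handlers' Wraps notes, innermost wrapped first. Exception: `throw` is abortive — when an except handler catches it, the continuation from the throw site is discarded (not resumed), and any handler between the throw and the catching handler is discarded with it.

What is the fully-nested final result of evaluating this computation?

Answer: [4]

Step-by-step:
ask @ H1 ⇒ 2
ask @ H1 ⇒ 2
H0 returns 4
H1 returns 4
H2 returns [4]
= [4]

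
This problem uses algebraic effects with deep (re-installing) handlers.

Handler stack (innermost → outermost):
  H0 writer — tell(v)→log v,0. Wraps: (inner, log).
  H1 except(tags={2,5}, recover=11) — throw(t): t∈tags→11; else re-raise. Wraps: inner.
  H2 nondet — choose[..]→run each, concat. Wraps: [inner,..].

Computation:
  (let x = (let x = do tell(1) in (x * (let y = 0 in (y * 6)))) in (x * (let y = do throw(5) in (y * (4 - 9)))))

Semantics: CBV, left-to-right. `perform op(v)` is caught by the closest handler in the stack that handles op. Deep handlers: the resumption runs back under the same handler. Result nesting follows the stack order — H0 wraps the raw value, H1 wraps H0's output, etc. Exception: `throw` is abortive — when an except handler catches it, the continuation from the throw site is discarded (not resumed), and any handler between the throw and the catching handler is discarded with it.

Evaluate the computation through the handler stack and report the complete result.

Evaluation trace:
tell(1) @ H0 ⇒ log+=1
throw(5) @ H1 caught ⇒ 11
H2 returns [11]
= [11]

Answer: [11]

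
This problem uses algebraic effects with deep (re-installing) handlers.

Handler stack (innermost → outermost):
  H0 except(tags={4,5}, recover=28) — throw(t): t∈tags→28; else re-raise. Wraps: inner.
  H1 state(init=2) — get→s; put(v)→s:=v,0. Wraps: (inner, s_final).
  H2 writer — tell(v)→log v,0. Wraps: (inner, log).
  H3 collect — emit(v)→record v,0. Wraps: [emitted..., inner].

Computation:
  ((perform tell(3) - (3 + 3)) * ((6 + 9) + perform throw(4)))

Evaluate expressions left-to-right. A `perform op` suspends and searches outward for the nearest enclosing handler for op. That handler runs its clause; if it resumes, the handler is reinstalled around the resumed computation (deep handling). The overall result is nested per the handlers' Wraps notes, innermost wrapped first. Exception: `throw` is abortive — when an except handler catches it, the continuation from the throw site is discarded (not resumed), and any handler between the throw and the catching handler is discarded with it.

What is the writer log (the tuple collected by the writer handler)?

Evaluation trace:
tell(3) @ H2 ⇒ log+=3
throw(4) @ H0 caught ⇒ 28
H1 returns (28, 2)
H2 returns ((28, 2), (3))
H3 returns [((28, 2), (3))]
= [((28, 2), (3))]

Answer: (3)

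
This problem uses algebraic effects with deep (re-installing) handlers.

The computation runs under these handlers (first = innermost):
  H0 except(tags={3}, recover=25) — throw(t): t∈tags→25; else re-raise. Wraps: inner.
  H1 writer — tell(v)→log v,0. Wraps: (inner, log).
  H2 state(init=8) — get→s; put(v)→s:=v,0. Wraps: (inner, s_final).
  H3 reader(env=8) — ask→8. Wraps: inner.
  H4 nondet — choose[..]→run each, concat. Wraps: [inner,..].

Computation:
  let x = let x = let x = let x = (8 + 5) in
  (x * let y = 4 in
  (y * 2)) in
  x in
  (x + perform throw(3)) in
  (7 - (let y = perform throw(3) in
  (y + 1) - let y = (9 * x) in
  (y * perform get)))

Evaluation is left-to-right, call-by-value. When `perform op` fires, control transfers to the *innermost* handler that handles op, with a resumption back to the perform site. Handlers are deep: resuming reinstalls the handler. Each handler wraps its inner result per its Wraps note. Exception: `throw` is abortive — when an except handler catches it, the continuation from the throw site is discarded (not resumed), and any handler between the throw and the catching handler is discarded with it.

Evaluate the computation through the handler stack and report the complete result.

Evaluation trace:
throw(3) @ H0 caught ⇒ 25
H1 returns (25, ())
H2 returns ((25, ()), 8)
H3 returns ((25, ()), 8)
H4 returns [((25, ()), 8)]
= [((25, ()), 8)]

Answer: [((25, ()), 8)]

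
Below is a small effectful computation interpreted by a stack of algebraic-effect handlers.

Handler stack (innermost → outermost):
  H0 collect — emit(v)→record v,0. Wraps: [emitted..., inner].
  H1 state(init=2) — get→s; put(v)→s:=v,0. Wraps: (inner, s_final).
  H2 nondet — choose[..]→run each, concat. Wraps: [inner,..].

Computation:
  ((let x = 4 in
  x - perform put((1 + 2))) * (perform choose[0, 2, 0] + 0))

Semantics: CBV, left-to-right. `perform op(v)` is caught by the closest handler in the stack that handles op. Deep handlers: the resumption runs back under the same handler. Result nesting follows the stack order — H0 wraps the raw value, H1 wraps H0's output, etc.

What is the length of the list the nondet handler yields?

Working:
put(3) @ H1 ⇒ s:=3
choose[0, 2, 0] @ H2
  branch[0] choose=0:
    H0 returns [0]
    H1 returns ([0], 3)
    H2 returns [([0], 3)]
  branch[1] choose=2:
    H0 returns [8]
    H1 returns ([8], 3)
    H2 returns [([8], 3)]
  branch[2] choose=0:
    H0 returns [0]
    H1 returns ([0], 3)
    H2 returns [([0], 3)]
= [([0], 3), ([8], 3), ([0], 3)]

Answer: 3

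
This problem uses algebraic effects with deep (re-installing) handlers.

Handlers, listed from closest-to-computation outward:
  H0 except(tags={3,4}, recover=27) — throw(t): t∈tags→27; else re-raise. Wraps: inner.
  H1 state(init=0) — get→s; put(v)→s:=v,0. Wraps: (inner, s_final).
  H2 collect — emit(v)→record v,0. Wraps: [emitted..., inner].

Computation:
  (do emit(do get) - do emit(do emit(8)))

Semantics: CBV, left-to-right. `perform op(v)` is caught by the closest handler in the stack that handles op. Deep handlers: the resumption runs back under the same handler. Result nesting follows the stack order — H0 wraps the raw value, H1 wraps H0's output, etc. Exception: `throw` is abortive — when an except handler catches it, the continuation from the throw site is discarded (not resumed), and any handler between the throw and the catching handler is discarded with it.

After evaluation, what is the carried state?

Answer: 0

Step-by-step:
get @ H1 ⇒ 0
emit(0) @ H2 ⇒ out+=0
emit(8) @ H2 ⇒ out+=8
emit(0) @ H2 ⇒ out+=0
H0 returns 0
H1 returns (0, 0)
H2 returns [0, 8, 0, (0, 0)]
= [0, 8, 0, (0, 0)]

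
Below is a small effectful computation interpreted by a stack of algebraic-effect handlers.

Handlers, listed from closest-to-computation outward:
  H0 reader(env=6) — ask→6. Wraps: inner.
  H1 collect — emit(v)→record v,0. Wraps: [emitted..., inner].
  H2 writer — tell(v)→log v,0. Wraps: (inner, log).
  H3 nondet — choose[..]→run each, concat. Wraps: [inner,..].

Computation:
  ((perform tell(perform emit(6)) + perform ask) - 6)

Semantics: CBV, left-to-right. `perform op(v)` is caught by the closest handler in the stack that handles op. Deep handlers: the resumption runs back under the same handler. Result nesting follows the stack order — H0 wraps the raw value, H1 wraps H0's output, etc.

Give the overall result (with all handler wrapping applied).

Answer: [([6, 0], (0))]

Evaluation trace:
emit(6) @ H1 ⇒ out+=6
tell(0) @ H2 ⇒ log+=0
ask @ H0 ⇒ 6
H0 returns 0
H1 returns [6, 0]
H2 returns ([6, 0], (0))
H3 returns [([6, 0], (0))]
= [([6, 0], (0))]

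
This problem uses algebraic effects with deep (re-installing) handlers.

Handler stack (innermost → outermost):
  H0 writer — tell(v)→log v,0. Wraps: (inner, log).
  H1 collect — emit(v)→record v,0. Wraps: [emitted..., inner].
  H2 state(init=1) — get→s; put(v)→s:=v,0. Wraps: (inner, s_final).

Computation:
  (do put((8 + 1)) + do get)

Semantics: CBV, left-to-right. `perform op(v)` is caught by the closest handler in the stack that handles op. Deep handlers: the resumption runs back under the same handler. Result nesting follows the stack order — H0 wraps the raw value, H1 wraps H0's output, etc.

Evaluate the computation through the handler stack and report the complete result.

Evaluation trace:
put(9) @ H2 ⇒ s:=9
get @ H2 ⇒ 9
H0 returns (9, ())
H1 returns [(9, ())]
H2 returns ([(9, ())], 9)
= ([(9, ())], 9)

Answer: ([(9, ())], 9)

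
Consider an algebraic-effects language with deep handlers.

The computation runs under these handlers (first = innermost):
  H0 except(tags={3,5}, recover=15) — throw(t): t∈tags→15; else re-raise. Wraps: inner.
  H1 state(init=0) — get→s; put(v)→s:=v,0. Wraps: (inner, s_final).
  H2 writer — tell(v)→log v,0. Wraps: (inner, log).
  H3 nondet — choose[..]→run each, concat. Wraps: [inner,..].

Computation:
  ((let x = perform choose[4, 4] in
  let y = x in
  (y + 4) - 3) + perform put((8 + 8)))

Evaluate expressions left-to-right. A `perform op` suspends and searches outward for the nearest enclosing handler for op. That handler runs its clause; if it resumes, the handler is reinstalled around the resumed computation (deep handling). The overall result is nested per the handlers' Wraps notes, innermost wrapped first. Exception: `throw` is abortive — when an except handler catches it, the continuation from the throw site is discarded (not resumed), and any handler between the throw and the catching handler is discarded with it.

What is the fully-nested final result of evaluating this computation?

Evaluation trace:
choose[4, 4] @ H3
  branch[0] choose=4:
    put(16) @ H1 ⇒ s:=16
    H0 returns 5
    H1 returns (5, 16)
    H2 returns ((5, 16), ())
    H3 returns [((5, 16), ())]
  branch[1] choose=4:
    put(16) @ H1 ⇒ s:=16
    H0 returns 5
    H1 returns (5, 16)
    H2 returns ((5, 16), ())
    H3 returns [((5, 16), ())]
= [((5, 16), ()), ((5, 16), ())]

Answer: [((5, 16), ()), ((5, 16), ())]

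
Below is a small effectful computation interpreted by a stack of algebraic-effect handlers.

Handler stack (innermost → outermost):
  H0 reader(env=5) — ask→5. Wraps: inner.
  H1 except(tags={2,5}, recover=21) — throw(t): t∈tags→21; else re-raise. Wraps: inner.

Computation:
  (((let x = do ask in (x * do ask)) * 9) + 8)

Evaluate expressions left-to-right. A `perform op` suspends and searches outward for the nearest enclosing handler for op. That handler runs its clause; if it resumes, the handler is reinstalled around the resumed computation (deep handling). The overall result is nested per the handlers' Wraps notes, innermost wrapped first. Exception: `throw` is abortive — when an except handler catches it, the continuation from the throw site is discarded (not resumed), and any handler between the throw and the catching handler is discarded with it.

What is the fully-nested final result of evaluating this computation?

Answer: 233

Evaluation trace:
ask @ H0 ⇒ 5
ask @ H0 ⇒ 5
H0 returns 233
H1 returns 233
= 233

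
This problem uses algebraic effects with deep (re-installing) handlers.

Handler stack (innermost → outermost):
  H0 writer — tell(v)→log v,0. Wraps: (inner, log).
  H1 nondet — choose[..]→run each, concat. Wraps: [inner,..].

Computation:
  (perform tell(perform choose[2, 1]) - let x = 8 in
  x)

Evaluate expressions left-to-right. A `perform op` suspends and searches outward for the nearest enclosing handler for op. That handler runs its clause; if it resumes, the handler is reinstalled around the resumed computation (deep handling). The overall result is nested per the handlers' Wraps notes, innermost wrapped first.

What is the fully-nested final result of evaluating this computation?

Step-by-step:
choose[2, 1] @ H1
  branch[0] choose=2:
    tell(2) @ H0 ⇒ log+=2
    H0 returns (-8, (2))
    H1 returns [(-8, (2))]
  branch[1] choose=1:
    tell(1) @ H0 ⇒ log+=1
    H0 returns (-8, (1))
    H1 returns [(-8, (1))]
= [(-8, (2)), (-8, (1))]

Answer: [(-8, (2)), (-8, (1))]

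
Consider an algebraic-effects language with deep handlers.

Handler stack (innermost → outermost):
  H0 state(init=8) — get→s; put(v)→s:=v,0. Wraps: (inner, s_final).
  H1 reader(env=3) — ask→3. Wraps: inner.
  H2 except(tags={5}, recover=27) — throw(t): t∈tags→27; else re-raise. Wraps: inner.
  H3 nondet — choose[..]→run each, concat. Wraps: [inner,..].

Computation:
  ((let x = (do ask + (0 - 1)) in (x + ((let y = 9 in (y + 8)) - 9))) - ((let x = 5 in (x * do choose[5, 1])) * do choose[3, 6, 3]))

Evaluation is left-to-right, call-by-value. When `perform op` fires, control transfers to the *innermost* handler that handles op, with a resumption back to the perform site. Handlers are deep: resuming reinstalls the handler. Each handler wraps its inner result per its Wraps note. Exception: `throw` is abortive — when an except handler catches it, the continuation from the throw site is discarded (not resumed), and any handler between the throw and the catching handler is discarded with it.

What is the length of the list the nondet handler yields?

Evaluation trace:
ask @ H1 ⇒ 3
choose[5, 1] @ H3
  branch[0] choose=5:
    choose[3, 6, 3] @ H3
      branch[0] choose=3:
        H0 returns (-65, 8)
        H1 returns (-65, 8)
        H2 returns (-65, 8)
        H3 returns [(-65, 8)]
      branch[1] choose=6:
        H0 returns (-140, 8)
        H1 returns (-140, 8)
        H2 returns (-140, 8)
        H3 returns [(-140, 8)]
      branch[2] choose=3:
        H0 returns (-65, 8)
        H1 returns (-65, 8)
        H2 returns (-65, 8)
        H3 returns [(-65, 8)]
  branch[1] choose=1:
    choose[3, 6, 3] @ H3
      branch[0] choose=3:
        H0 returns (-5, 8)
        H1 returns (-5, 8)
        H2 returns (-5, 8)
        H3 returns [(-5, 8)]
      branch[1] choose=6:
        H0 returns (-20, 8)
        H1 returns (-20, 8)
        H2 returns (-20, 8)
        H3 returns [(-20, 8)]
      branch[2] choose=3:
        H0 returns (-5, 8)
        H1 returns (-5, 8)
        H2 returns (-5, 8)
        H3 returns [(-5, 8)]
= [(-65, 8), (-140, 8), (-65, 8), (-5, 8), (-20, 8), (-5, 8)]

Answer: 6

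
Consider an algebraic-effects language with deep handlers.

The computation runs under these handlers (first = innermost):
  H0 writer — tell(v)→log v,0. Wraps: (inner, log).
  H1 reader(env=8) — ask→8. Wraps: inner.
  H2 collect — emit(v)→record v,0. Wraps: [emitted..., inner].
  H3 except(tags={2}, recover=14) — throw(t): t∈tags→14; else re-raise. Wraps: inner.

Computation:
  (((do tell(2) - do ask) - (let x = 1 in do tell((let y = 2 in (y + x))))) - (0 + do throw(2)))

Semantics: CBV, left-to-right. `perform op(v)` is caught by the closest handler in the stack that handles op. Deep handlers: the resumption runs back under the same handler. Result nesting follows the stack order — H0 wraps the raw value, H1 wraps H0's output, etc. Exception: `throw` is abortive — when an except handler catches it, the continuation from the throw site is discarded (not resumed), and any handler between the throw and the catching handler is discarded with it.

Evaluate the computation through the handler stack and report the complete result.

Answer: 14

Evaluation trace:
tell(2) @ H0 ⇒ log+=2
ask @ H1 ⇒ 8
tell(3) @ H0 ⇒ log+=3
throw(2) @ H3 caught ⇒ 14
= 14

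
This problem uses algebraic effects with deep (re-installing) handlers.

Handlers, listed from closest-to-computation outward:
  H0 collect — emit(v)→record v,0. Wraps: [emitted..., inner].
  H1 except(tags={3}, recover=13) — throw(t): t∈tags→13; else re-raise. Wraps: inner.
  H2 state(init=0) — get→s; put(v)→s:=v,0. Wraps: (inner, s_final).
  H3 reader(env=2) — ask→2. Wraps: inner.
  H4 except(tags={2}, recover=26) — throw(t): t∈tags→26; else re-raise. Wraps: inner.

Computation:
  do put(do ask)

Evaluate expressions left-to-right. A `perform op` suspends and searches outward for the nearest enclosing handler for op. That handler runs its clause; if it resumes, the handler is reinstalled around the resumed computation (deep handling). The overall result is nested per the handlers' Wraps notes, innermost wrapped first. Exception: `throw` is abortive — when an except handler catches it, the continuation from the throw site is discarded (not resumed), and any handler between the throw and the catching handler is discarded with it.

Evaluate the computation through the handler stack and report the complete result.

Answer: ([0], 2)

Evaluation trace:
ask @ H3 ⇒ 2
put(2) @ H2 ⇒ s:=2
H0 returns [0]
H1 returns [0]
H2 returns ([0], 2)
H3 returns ([0], 2)
H4 returns ([0], 2)
= ([0], 2)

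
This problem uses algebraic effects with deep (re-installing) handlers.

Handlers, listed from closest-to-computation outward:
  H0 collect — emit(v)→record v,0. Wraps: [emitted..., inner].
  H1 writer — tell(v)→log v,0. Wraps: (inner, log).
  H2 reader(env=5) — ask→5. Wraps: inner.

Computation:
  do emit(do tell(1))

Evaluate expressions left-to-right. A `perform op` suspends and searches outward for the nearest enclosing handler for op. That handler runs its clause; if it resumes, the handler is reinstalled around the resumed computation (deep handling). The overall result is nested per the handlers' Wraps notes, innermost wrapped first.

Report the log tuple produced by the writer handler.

Answer: (1)

Step-by-step:
tell(1) @ H1 ⇒ log+=1
emit(0) @ H0 ⇒ out+=0
H0 returns [0, 0]
H1 returns ([0, 0], (1))
H2 returns ([0, 0], (1))
= ([0, 0], (1))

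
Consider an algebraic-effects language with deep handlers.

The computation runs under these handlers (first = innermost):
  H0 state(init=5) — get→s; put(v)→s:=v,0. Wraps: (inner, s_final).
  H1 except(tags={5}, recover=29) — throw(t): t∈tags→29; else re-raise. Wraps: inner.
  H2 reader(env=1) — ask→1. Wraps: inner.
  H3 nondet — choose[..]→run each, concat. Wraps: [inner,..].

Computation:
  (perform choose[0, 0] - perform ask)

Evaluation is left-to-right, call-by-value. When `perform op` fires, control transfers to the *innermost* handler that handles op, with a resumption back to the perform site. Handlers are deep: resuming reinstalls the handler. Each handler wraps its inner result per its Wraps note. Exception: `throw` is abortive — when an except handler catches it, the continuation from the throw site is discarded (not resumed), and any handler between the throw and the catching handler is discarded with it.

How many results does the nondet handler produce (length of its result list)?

Answer: 2

Step-by-step:
choose[0, 0] @ H3
  branch[0] choose=0:
    ask @ H2 ⇒ 1
    H0 returns (-1, 5)
    H1 returns (-1, 5)
    H2 returns (-1, 5)
    H3 returns [(-1, 5)]
  branch[1] choose=0:
    ask @ H2 ⇒ 1
    H0 returns (-1, 5)
    H1 returns (-1, 5)
    H2 returns (-1, 5)
    H3 returns [(-1, 5)]
= [(-1, 5), (-1, 5)]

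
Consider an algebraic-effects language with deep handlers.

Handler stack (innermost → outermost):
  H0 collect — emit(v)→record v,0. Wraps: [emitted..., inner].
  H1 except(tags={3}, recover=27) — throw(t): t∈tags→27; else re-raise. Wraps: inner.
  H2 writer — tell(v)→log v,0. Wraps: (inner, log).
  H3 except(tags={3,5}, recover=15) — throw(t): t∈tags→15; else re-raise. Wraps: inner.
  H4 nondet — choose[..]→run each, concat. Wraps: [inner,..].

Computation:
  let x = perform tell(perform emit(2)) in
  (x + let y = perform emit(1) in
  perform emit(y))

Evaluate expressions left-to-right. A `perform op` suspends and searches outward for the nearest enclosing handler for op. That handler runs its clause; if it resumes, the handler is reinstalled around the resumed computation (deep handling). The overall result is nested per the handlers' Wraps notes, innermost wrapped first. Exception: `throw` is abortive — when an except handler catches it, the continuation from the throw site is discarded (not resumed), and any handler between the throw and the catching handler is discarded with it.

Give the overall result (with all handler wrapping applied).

Step-by-step:
emit(2) @ H0 ⇒ out+=2
tell(0) @ H2 ⇒ log+=0
emit(1) @ H0 ⇒ out+=1
emit(0) @ H0 ⇒ out+=0
H0 returns [2, 1, 0, 0]
H1 returns [2, 1, 0, 0]
H2 returns ([2, 1, 0, 0], (0))
H3 returns ([2, 1, 0, 0], (0))
H4 returns [([2, 1, 0, 0], (0))]
= [([2, 1, 0, 0], (0))]

Answer: [([2, 1, 0, 0], (0))]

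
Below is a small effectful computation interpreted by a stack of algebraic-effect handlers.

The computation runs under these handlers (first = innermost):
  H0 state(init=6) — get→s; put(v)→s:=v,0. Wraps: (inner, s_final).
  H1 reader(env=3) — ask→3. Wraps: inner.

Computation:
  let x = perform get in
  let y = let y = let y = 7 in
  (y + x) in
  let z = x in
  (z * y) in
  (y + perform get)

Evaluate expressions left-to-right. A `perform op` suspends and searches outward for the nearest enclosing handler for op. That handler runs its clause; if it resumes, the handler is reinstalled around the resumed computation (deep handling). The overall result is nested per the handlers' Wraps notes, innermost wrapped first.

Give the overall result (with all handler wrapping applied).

Answer: (84, 6)

Evaluation trace:
get @ H0 ⇒ 6
get @ H0 ⇒ 6
H0 returns (84, 6)
H1 returns (84, 6)
= (84, 6)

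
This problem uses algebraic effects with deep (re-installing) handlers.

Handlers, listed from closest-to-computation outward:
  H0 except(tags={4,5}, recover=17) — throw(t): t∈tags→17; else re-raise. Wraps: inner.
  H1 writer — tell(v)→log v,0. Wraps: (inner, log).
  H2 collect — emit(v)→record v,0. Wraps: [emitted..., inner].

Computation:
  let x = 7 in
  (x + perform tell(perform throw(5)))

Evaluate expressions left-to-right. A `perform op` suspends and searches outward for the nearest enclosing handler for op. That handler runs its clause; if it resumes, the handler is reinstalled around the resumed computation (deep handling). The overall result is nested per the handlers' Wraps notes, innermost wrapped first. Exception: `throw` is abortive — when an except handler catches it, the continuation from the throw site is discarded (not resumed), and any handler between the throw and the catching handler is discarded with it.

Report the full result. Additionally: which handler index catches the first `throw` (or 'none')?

Answer: [(17, ())] ; first throw caught by: H0

Working:
throw(5) @ H0 caught ⇒ 17
H1 returns (17, ())
H2 returns [(17, ())]
= [(17, ())]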